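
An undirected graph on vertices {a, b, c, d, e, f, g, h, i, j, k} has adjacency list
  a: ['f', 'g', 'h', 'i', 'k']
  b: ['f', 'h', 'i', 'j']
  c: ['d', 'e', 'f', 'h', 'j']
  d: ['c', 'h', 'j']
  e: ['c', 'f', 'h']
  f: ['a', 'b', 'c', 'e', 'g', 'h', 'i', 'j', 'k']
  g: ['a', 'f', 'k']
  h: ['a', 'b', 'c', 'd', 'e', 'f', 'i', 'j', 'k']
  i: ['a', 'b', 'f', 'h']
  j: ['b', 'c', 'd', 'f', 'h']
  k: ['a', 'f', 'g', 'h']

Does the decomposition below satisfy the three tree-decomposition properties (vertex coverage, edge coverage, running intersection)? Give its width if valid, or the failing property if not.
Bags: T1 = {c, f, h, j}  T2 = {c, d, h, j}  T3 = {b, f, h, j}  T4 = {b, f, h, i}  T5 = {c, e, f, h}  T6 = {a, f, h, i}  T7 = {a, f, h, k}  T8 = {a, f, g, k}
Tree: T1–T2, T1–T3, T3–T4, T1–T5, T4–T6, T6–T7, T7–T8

Yes; width 3.

Vertex coverage: the bags together contain {a, b, c, d, e, f, g, h, i, j, k}, the full vertex set. Edge coverage: each edge of G has both endpoints in at least one bag. Running intersection: for every vertex, the bags containing it form a connected subtree. All three properties hold, so this is a valid tree decomposition of width max|bag| − 1 = 3, and hence tw(G) ≤ 3.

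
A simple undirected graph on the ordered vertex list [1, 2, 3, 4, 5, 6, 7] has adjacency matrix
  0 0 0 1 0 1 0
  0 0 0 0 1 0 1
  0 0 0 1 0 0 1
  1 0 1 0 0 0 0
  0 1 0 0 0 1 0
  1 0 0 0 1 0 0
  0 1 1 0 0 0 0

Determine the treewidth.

A width-2 tree decomposition is:
Bags: B1 = {2, 5, 7}  B2 = {3, 5, 7}  B3 = {3, 4, 5}  B4 = {1, 4, 5}  B5 = {1, 5, 6}
Tree: B1–B2, B2–B3, B3–B4, B4–B5
The largest bag has 3 vertices, giving width 2; this decomposition certifies tw(G) ≤ 2. For the lower bound, G contains the cycle 5–2–7–3–4–1–6–5, so G is not a forest; only forests have treewidth ≤ 1, hence tw(G) ≥ 2. The upper and lower bounds meet at 2, so that is the treewidth.

2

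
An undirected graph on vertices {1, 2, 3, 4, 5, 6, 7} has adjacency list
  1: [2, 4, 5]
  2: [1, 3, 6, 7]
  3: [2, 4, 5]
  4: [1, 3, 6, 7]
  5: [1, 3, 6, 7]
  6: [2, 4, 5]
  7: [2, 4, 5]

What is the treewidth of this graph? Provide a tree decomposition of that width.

Treewidth 3.
Bags: B1 = {2, 4, 5, 7}  B2 = {2, 3, 4, 5}  B3 = {2, 4, 5, 6}  B4 = {1, 2, 4, 5}
Tree: B1–B2, B2–B3, B3–B4

Every bag has size at most 4, so the width is 4 − 1 = 3 and tw(G) ≤ 3. For the lower bound: the 4 vertex sets {2,7}, {3,5}, {4}, {6} are disjoint, each induces a connected subgraph, and every pair is joined by at least one edge of G. Contracting each set to a single vertex therefore yields K_{4} as a minor, and since treewidth is minor-monotone, tw(G) ≥ tw(K_{4}) = 3. Therefore the treewidth is 3.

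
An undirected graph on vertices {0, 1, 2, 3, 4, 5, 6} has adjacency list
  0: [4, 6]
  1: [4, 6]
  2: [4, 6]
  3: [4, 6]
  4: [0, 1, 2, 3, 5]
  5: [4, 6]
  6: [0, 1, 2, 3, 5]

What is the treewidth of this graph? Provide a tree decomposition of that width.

Treewidth 2.
One such decomposition:
Bags: B1 = {0, 4, 6}  B2 = {1, 4, 6}  B3 = {4, 5, 6}  B4 = {3, 4, 6}  B5 = {2, 4, 6}
Tree: B1–B2, B2–B3, B3–B4, B4–B5

Each bag holds 3 vertices, so the decomposition has width 2, which upper-bounds the treewidth. The edges 4–0–6–1–4 form a cycle, so G is not a tree and its treewidth is at least 2. Hence tw(G) = 2 exactly.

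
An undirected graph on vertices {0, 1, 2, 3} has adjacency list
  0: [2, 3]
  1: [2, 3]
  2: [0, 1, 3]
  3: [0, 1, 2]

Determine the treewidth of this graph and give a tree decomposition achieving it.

Treewidth 2.
One such decomposition:
Bags: B1 = {1, 2, 3}  B2 = {0, 2, 3}
Tree: B1–B2

The largest bag has 3 vertices, giving width 2; this decomposition certifies tw(G) ≤ 2. On the other hand G contains the 3-clique {0, 2, 3}. A clique must lie in a single bag of any decomposition, so no decomposition can have width below 2. The upper and lower bounds meet at 2, so that is the treewidth.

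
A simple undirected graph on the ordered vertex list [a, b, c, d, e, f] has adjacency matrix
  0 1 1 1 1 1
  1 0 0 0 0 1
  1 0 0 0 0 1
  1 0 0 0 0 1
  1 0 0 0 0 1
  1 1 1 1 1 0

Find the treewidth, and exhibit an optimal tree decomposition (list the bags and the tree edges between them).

Treewidth 2.
Bags: B1 = {a, c, f}  B2 = {a, b, f}  B3 = {a, e, f}  B4 = {a, d, f}
Tree: B1–B2, B1–B3, B2–B4

The largest bag has 3 vertices, giving width 2; this decomposition certifies tw(G) ≤ 2. For the lower bound, the 3 vertices {a, d, f} are pairwise adjacent, and any tree decomposition puts a clique entirely inside one bag — forcing width ≥ 2. The upper and lower bounds meet at 2, so that is the treewidth.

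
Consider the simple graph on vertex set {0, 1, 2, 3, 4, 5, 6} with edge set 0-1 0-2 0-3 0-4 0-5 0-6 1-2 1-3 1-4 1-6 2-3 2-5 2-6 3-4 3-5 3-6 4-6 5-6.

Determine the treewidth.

A width-4 tree decomposition is:
Bags: B1 = {0, 1, 2, 3, 6}  B2 = {0, 2, 3, 5, 6}  B3 = {0, 1, 3, 4, 6}
Tree: B1–B2, B1–B3
Every bag has size at most 5, so the width is 5 − 1 = 4 and tw(G) ≤ 4. Conversely, {0, 1, 2, 3, 6} is a clique of size 5, and the vertices of any clique must share a bag in every tree decomposition; so some bag has ≥ 5 vertices and tw(G) ≥ 4. Therefore the treewidth is 4.

4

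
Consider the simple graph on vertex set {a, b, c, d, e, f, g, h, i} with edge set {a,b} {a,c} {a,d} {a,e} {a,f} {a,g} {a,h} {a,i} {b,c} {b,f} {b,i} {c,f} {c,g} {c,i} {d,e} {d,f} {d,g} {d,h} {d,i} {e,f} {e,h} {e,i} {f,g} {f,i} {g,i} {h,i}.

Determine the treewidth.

A width-4 tree decomposition is:
Bags: B1 = {a, c, f, g, i}  B2 = {a, d, f, g, i}  B3 = {a, b, c, f, i}  B4 = {a, d, e, f, i}  B5 = {a, d, e, h, i}
Tree: B1–B2, B1–B3, B2–B4, B4–B5
Each bag holds 5 vertices, so the decomposition has width 4, which upper-bounds the treewidth. On the other hand G contains the 5-clique {a, d, e, h, i}. A clique must lie in a single bag of any decomposition, so no decomposition can have width below 4. Combining the bounds, tw(G) = 4.

4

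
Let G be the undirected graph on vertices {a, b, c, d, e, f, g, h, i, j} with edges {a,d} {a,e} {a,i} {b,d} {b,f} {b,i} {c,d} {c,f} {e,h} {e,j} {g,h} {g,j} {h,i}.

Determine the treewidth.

A width-2 tree decomposition is:
Bags: B1 = {b, c, f}  B2 = {b, c, d}  B3 = {b, d, i}  B4 = {a, d, i}  B5 = {a, h, i}  B6 = {a, e, h}  B7 = {e, g, h}  B8 = {e, g, j}
Tree: B1–B2, B2–B3, B3–B4, B4–B5, B5–B6, B6–B7, B7–B8
Each bag holds 3 vertices, so the decomposition has width 2, which upper-bounds the treewidth. The edges f–c–d–b–f form a cycle, so G is not a tree and its treewidth is at least 2. Hence tw(G) = 2 exactly.

2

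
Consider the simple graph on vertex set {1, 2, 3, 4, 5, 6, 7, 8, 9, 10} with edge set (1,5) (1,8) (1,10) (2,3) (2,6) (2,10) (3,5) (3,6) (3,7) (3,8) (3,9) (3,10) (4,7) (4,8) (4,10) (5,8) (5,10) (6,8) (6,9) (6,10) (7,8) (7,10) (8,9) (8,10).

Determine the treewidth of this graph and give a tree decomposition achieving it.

The largest bag has 4 vertices, giving width 3; this decomposition certifies tw(G) ≤ 3. For the lower bound, the 4 vertices {3, 6, 8, 9} are pairwise adjacent, and any tree decomposition puts a clique entirely inside one bag — forcing width ≥ 3. Therefore the treewidth is 3.

Treewidth 3.
Bags: B1 = {3, 6, 8, 9}  B2 = {3, 6, 8, 10}  B3 = {3, 5, 8, 10}  B4 = {2, 3, 6, 10}  B5 = {1, 5, 8, 10}  B6 = {3, 7, 8, 10}  B7 = {4, 7, 8, 10}
Tree: B1–B2, B2–B3, B2–B4, B3–B5, B3–B6, B6–B7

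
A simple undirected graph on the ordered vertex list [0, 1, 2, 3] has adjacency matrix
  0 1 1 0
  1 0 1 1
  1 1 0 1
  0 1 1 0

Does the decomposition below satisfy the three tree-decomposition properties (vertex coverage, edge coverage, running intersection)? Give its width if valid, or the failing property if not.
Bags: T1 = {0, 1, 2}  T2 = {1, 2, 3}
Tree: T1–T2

Checking the three conditions: (i) the bags cover all of {0, 1, 2, 3}; (ii) for each edge, some bag contains both endpoints; (iii) the bags containing any fixed vertex form a subtree. All hold, so the decomposition is valid with width 3 − 1 = 2.

Yes; width 2.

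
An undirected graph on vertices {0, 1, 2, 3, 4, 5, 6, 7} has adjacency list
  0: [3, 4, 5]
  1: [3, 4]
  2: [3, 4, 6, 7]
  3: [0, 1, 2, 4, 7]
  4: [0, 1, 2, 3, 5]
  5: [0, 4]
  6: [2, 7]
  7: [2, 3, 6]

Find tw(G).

2

A width-2 tree decomposition is:
Bags: B1 = {2, 3, 4}  B2 = {0, 3, 4}  B3 = {2, 3, 7}  B4 = {0, 4, 5}  B5 = {1, 3, 4}  B6 = {2, 6, 7}
Tree: B1–B2, B1–B3, B2–B4, B2–B5, B3–B6
The largest bag has 3 vertices, giving width 2; this decomposition certifies tw(G) ≤ 2. Conversely, {0, 3, 4} is a clique of size 3, and the vertices of any clique must share a bag in every tree decomposition; so some bag has ≥ 3 vertices and tw(G) ≥ 2. Combining the bounds, tw(G) = 2.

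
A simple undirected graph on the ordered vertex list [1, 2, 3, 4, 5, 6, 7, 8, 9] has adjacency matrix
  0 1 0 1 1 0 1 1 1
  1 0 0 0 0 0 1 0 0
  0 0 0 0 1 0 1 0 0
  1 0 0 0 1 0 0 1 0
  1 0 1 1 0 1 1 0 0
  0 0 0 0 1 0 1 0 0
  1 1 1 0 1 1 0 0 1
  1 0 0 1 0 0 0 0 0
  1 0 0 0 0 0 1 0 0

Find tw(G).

A width-2 tree decomposition is:
Bags: B1 = {5, 6, 7}  B2 = {3, 5, 7}  B3 = {1, 5, 7}  B4 = {1, 4, 5}  B5 = {1, 2, 7}  B6 = {1, 4, 8}  B7 = {1, 7, 9}
Tree: B1–B2, B1–B3, B3–B4, B3–B5, B4–B6, B5–B7
Each bag holds 3 vertices, so the decomposition has width 2, which upper-bounds the treewidth. On the other hand G contains the 3-clique {1, 4, 8}. A clique must lie in a single bag of any decomposition, so no decomposition can have width below 2. The upper and lower bounds meet at 2, so that is the treewidth.

2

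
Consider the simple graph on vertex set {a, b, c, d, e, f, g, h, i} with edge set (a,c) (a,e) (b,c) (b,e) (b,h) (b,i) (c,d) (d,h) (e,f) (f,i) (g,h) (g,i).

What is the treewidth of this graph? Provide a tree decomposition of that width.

Treewidth 3.
One optimal decomposition is:
Bags: B1 = {c, d, g, h}  B2 = {b, c, g, h}  B3 = {b, c, g, i}  B4 = {a, b, c, i}  B5 = {a, b, e, i}  B6 = {a, e, f, i}
Tree: B1–B2, B2–B3, B3–B4, B4–B5, B5–B6

Each bag holds 4 vertices, so the decomposition has width 3, which upper-bounds the treewidth. For the lower bound: the 4 vertex sets {d,g,h}, {c}, {b}, {a,e,f,i} are disjoint, each induces a connected subgraph, and every pair is joined by at least one edge of G. Contracting each set to a single vertex therefore yields K_{4} as a minor, and since treewidth is minor-monotone, tw(G) ≥ tw(K_{4}) = 3. The upper and lower bounds meet at 3, so that is the treewidth.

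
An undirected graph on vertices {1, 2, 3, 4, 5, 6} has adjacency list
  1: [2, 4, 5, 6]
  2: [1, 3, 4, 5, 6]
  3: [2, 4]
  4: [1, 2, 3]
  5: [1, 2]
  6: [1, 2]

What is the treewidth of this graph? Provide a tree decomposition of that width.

Treewidth 2.
One such decomposition:
Bags: B1 = {1, 2, 4}  B2 = {1, 2, 6}  B3 = {2, 3, 4}  B4 = {1, 2, 5}
Tree: B1–B2, B1–B3, B1–B4

The largest bag has 3 vertices, giving width 2; this decomposition certifies tw(G) ≤ 2. For the lower bound, the 3 vertices {1, 2, 4} are pairwise adjacent, and any tree decomposition puts a clique entirely inside one bag — forcing width ≥ 2. Combining the bounds, tw(G) = 2.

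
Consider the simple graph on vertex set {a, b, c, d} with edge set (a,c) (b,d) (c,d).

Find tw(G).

A width-1 tree decomposition is:
Bags: B1 = {a, c}  B2 = {c, d}  B3 = {b, d}
Tree: B1–B2, B2–B3
The largest bag has 2 vertices, giving width 1; this decomposition certifies tw(G) ≤ 1. Since G has at least one edge (e.g. a–c), it is not an edgeless graph, so tw(G) ≥ 1. Hence tw(G) = 1 exactly.

1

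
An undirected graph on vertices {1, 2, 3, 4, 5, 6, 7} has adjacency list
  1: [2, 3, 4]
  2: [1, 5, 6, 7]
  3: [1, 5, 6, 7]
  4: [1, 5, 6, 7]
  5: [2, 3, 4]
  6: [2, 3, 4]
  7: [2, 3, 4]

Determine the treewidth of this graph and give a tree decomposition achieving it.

The largest bag has 4 vertices, giving width 3; this decomposition certifies tw(G) ≤ 3. For the lower bound: the 4 vertex sets {2,7}, {4,6}, {3}, {1} are disjoint, each induces a connected subgraph, and every pair is joined by at least one edge of G. Contracting each set to a single vertex therefore yields K_{4} as a minor, and since treewidth is minor-monotone, tw(G) ≥ tw(K_{4}) = 3. Combining the bounds, tw(G) = 3.

Treewidth 3.
One optimal decomposition is:
Bags: B1 = {2, 3, 4, 7}  B2 = {2, 3, 4, 6}  B3 = {1, 2, 3, 4}  B4 = {2, 3, 4, 5}
Tree: B1–B2, B2–B3, B3–B4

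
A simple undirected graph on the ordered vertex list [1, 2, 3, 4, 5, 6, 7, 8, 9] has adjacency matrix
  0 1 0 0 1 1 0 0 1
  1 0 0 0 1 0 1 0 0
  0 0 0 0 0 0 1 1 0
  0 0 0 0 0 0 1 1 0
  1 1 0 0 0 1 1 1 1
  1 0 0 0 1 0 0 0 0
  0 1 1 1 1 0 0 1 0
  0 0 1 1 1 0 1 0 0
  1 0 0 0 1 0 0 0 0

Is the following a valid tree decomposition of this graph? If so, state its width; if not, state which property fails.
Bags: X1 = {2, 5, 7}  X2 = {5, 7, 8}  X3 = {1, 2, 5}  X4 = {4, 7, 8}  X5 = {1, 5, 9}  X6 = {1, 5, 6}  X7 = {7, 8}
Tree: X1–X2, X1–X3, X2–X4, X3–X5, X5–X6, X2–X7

No — vertex 3 appears in no bag.

A tree decomposition must satisfy three properties: every vertex lies in some bag; for every edge, both endpoints lie together in some bag; and for every vertex, the bags containing it form a connected subtree. Here vertex 3 appears in no bag, so the decomposition is invalid.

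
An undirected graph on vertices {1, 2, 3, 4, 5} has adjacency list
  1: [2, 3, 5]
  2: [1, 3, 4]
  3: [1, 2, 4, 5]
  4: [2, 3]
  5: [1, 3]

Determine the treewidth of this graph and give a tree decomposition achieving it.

The largest bag has 3 vertices, giving width 2; this decomposition certifies tw(G) ≤ 2. For the lower bound, the 3 vertices {1, 2, 3} are pairwise adjacent, and any tree decomposition puts a clique entirely inside one bag — forcing width ≥ 2. Hence tw(G) = 2 exactly.

Treewidth 2.
Bags: B1 = {1, 3, 5}  B2 = {1, 2, 3}  B3 = {2, 3, 4}
Tree: B1–B2, B2–B3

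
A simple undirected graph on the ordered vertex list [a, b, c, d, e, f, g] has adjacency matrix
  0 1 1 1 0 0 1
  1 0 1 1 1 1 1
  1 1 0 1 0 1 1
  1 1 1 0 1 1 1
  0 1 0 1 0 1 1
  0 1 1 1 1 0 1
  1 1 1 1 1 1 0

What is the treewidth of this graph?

A width-4 tree decomposition is:
Bags: B1 = {b, c, d, f, g}  B2 = {b, d, e, f, g}  B3 = {a, b, c, d, g}
Tree: B1–B2, B1–B3
Every bag has size at most 5, so the width is 5 − 1 = 4 and tw(G) ≤ 4. For the lower bound, the 5 vertices {b, d, e, f, g} are pairwise adjacent, and any tree decomposition puts a clique entirely inside one bag — forcing width ≥ 4. Hence tw(G) = 4 exactly.

4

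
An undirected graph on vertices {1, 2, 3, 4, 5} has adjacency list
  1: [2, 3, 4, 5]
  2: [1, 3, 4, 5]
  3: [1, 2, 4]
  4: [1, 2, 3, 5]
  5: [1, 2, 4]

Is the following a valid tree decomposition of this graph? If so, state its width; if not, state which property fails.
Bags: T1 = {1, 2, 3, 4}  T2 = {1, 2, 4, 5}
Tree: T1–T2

Yes; width 3.

Every vertex of G appears in some bag (union = {1, 2, 3, 4, 5}); every edge is covered by a bag; and for each vertex v the set of bags containing v is connected in the bag tree. The decomposition is therefore valid. The largest bag has 4 vertices, so the width is 3.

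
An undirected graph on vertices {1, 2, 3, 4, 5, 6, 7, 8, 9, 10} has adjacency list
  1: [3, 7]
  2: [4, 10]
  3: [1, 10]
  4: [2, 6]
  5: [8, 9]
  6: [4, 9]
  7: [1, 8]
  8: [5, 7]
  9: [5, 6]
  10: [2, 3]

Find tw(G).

2

A width-2 tree decomposition is:
Bags: B1 = {1, 3, 10}  B2 = {1, 7, 10}  B3 = {7, 8, 10}  B4 = {5, 8, 10}  B5 = {5, 9, 10}  B6 = {6, 9, 10}  B7 = {4, 6, 10}  B8 = {2, 4, 10}
Tree: B1–B2, B2–B3, B3–B4, B4–B5, B5–B6, B6–B7, B7–B8
Each bag holds 3 vertices, so the decomposition has width 2, which upper-bounds the treewidth. The edges 10–3–1–7–8–5–9–6–4–2–10 form a cycle, so G is not a tree and its treewidth is at least 2. Therefore the treewidth is 2.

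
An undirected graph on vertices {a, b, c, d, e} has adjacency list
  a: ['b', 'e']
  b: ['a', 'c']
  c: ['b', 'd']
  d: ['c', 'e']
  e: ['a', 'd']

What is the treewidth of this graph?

A width-2 tree decomposition is:
Bags: B1 = {a, d, e}  B2 = {a, c, d}  B3 = {a, b, c}
Tree: B1–B2, B2–B3
The largest bag has 3 vertices, giving width 2; this decomposition certifies tw(G) ≤ 2. Since a–e–d–c–b–a is a cycle in G, G is not acyclic. Forests are exactly the graphs of treewidth ≤ 1, so tw(G) ≥ 2. The upper and lower bounds meet at 2, so that is the treewidth.

2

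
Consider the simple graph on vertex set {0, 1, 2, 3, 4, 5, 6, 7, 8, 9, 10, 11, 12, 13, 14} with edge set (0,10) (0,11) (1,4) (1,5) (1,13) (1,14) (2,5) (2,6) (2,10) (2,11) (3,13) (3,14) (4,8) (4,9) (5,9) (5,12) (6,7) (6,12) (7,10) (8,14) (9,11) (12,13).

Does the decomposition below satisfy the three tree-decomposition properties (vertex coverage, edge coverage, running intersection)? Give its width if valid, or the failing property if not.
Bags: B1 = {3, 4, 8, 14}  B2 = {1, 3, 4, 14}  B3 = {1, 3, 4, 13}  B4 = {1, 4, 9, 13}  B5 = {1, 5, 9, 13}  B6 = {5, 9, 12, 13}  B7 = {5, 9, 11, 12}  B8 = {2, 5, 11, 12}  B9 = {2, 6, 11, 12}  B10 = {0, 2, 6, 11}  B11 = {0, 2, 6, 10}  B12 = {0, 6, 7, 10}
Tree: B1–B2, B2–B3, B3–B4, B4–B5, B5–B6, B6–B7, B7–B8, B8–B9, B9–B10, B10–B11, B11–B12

Checking the three conditions: (i) the bags cover all of {0, 1, 2, 3, 4, 5, 6, 7, 8, 9, 10, 11, 12, 13, 14}; (ii) for each edge, some bag contains both endpoints; (iii) the bags containing any fixed vertex form a subtree. All hold, so the decomposition is valid with width 4 − 1 = 3.

Yes; width 3.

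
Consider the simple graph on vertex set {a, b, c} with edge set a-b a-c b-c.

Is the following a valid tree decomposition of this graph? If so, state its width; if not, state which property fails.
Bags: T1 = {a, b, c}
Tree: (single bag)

Vertex coverage: the bags together contain {a, b, c}, the full vertex set. Edge coverage: each edge of G has both endpoints in at least one bag. Running intersection: for every vertex, the bags containing it form a connected subtree. All three properties hold, so this is a valid tree decomposition of width max|bag| − 1 = 2, and hence tw(G) ≤ 2.

Yes; width 2.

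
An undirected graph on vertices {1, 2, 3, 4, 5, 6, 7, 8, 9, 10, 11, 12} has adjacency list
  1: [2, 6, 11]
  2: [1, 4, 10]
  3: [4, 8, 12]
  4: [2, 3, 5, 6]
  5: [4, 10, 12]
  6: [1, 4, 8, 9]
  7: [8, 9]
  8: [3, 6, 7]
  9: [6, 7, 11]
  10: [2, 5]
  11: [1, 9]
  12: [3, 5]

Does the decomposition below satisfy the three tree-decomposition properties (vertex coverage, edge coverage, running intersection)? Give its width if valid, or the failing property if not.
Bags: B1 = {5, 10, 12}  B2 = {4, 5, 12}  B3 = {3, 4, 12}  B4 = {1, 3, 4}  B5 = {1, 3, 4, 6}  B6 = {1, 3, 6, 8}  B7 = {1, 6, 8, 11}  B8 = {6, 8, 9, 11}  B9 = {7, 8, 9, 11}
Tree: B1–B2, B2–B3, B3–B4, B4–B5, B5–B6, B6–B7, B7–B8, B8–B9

A tree decomposition must satisfy three properties: every vertex lies in some bag; for every edge, both endpoints lie together in some bag; and for every vertex, the bags containing it form a connected subtree. Here vertex 2 appears in no bag, so the decomposition is invalid.

No — vertex 2 appears in no bag.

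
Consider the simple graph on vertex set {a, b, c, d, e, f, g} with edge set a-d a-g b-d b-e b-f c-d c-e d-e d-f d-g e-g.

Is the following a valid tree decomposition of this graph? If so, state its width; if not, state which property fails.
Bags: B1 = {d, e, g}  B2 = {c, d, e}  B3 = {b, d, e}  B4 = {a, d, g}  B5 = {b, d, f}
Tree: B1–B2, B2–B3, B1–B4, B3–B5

Every vertex of G appears in some bag (union = {a, b, c, d, e, f, g}); every edge is covered by a bag; and for each vertex v the set of bags containing v is connected in the bag tree. The decomposition is therefore valid. The largest bag has 3 vertices, so the width is 2.

Yes; width 2.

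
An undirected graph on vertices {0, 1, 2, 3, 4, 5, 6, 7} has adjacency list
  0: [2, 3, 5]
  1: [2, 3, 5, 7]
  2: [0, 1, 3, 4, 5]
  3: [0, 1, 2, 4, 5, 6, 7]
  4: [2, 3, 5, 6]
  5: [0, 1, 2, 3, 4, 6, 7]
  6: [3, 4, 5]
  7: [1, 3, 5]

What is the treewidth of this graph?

A width-3 tree decomposition is:
Bags: B1 = {1, 2, 3, 5}  B2 = {2, 3, 4, 5}  B3 = {3, 4, 5, 6}  B4 = {0, 2, 3, 5}  B5 = {1, 3, 5, 7}
Tree: B1–B2, B2–B3, B2–B4, B1–B5
Each bag holds 4 vertices, so the decomposition has width 3, which upper-bounds the treewidth. For the lower bound, the 4 vertices {0, 2, 3, 5} are pairwise adjacent, and any tree decomposition puts a clique entirely inside one bag — forcing width ≥ 3. Hence tw(G) = 3 exactly.

3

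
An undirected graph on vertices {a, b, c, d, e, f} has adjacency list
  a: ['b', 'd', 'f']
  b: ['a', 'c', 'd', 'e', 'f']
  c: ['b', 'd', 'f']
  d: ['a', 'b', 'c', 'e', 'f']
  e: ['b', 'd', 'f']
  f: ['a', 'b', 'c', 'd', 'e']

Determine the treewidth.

A width-3 tree decomposition is:
Bags: B1 = {b, d, e, f}  B2 = {a, b, d, f}  B3 = {b, c, d, f}
Tree: B1–B2, B1–B3
Each bag holds 4 vertices, so the decomposition has width 3, which upper-bounds the treewidth. On the other hand G contains the 4-clique {b, d, e, f}. A clique must lie in a single bag of any decomposition, so no decomposition can have width below 3. Therefore the treewidth is 3.

3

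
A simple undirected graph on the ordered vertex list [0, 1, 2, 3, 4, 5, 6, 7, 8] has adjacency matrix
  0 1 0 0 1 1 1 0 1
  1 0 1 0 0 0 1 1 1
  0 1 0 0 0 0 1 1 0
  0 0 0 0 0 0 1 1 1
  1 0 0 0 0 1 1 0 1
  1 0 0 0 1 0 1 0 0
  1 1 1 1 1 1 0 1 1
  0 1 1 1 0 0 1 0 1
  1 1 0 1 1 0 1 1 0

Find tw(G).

A width-3 tree decomposition is:
Bags: B1 = {0, 1, 6, 8}  B2 = {0, 4, 6, 8}  B3 = {1, 6, 7, 8}  B4 = {1, 2, 6, 7}  B5 = {3, 6, 7, 8}  B6 = {0, 4, 5, 6}
Tree: B1–B2, B1–B3, B3–B4, B3–B5, B2–B6
The largest bag has 4 vertices, giving width 3; this decomposition certifies tw(G) ≤ 3. For the lower bound, the 4 vertices {0, 1, 6, 8} are pairwise adjacent, and any tree decomposition puts a clique entirely inside one bag — forcing width ≥ 3. Combining the bounds, tw(G) = 3.

3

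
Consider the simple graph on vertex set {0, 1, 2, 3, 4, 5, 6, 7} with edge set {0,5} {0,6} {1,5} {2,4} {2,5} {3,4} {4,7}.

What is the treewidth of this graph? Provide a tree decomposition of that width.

The largest bag has 2 vertices, giving width 1; this decomposition certifies tw(G) ≤ 1. G has an edge, so its treewidth is at least 1. Hence tw(G) = 1 exactly.

Treewidth 1.
One such decomposition:
Bags: B1 = {4, 7}  B2 = {3, 4}  B3 = {2, 4}  B4 = {2, 5}  B5 = {0, 5}  B6 = {0, 6}  B7 = {1, 5}
Tree: B1–B2, B1–B3, B3–B4, B4–B5, B5–B6, B4–B7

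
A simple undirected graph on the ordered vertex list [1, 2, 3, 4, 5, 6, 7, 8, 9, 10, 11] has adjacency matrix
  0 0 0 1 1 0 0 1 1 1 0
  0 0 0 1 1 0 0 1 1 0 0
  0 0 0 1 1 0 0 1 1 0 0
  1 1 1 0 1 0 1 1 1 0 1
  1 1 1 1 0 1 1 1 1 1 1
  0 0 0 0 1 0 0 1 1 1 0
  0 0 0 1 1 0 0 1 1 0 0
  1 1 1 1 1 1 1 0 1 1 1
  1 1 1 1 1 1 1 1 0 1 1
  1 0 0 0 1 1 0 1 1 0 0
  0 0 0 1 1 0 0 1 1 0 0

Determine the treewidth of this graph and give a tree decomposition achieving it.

Every bag has size at most 5, so the width is 5 − 1 = 4 and tw(G) ≤ 4. Conversely, {1, 5, 8, 9, 10} is a clique of size 5, and the vertices of any clique must share a bag in every tree decomposition; so some bag has ≥ 5 vertices and tw(G) ≥ 4. Hence tw(G) = 4 exactly.

Treewidth 4.
Bags: B1 = {3, 4, 5, 8, 9}  B2 = {1, 4, 5, 8, 9}  B3 = {1, 5, 8, 9, 10}  B4 = {4, 5, 8, 9, 11}  B5 = {4, 5, 7, 8, 9}  B6 = {2, 4, 5, 8, 9}  B7 = {5, 6, 8, 9, 10}
Tree: B1–B2, B2–B3, B1–B4, B1–B5, B2–B6, B3–B7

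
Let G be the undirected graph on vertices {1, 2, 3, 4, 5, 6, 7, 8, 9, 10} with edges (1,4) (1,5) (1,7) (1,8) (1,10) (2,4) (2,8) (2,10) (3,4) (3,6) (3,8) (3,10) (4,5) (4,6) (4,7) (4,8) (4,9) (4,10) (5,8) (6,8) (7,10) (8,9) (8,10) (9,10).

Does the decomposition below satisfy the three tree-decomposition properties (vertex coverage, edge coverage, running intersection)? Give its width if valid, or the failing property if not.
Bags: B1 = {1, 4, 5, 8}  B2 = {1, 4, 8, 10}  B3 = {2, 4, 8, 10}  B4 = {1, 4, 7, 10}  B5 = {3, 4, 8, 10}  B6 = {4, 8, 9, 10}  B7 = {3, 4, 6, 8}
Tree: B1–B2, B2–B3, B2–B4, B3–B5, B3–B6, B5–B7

Every vertex of G appears in some bag (union = {1, 2, 3, 4, 5, 6, 7, 8, 9, 10}); every edge is covered by a bag; and for each vertex v the set of bags containing v is connected in the bag tree. The decomposition is therefore valid. The largest bag has 4 vertices, so the width is 3.

Yes; width 3.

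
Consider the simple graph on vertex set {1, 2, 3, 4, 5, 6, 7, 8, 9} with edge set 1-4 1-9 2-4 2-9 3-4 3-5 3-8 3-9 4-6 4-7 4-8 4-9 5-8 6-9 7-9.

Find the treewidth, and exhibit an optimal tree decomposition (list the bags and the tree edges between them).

Treewidth 2.
One such decomposition:
Bags: B1 = {3, 4, 9}  B2 = {3, 4, 8}  B3 = {4, 7, 9}  B4 = {3, 5, 8}  B5 = {1, 4, 9}  B6 = {4, 6, 9}  B7 = {2, 4, 9}
Tree: B1–B2, B1–B3, B2–B4, B3–B5, B5–B6, B6–B7

The largest bag has 3 vertices, giving width 2; this decomposition certifies tw(G) ≤ 2. For the lower bound, the 3 vertices {3, 4, 8} are pairwise adjacent, and any tree decomposition puts a clique entirely inside one bag — forcing width ≥ 2. Combining the bounds, tw(G) = 2.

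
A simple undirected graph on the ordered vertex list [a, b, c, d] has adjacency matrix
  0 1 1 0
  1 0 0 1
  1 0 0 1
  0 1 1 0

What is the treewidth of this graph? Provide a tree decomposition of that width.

The largest bag has 3 vertices, giving width 2; this decomposition certifies tw(G) ≤ 2. The edges b–d–c–a–b form a cycle, so G is not a tree and its treewidth is at least 2. The upper and lower bounds meet at 2, so that is the treewidth.

Treewidth 2.
Bags: B1 = {b, c, d}  B2 = {a, b, c}
Tree: B1–B2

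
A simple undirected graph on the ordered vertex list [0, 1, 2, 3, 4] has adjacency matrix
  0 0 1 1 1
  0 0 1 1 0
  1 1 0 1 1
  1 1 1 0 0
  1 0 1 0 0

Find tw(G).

2

A width-2 tree decomposition is:
Bags: B1 = {0, 2, 3}  B2 = {1, 2, 3}  B3 = {0, 2, 4}
Tree: B1–B2, B1–B3
The largest bag has 3 vertices, giving width 2; this decomposition certifies tw(G) ≤ 2. Conversely, {0, 2, 3} is a clique of size 3, and the vertices of any clique must share a bag in every tree decomposition; so some bag has ≥ 3 vertices and tw(G) ≥ 2. Combining the bounds, tw(G) = 2.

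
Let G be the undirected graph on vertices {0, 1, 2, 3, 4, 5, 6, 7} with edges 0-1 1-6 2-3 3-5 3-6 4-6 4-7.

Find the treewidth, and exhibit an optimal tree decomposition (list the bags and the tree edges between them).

The largest bag has 2 vertices, giving width 1; this decomposition certifies tw(G) ≤ 1. Any graph with an edge has treewidth ≥ 1, and G has the edge 6–1. Combining the bounds, tw(G) = 1.

Treewidth 1.
One such decomposition:
Bags: B1 = {1, 6}  B2 = {3, 6}  B3 = {0, 1}  B4 = {4, 6}  B5 = {3, 5}  B6 = {4, 7}  B7 = {2, 3}
Tree: B1–B2, B1–B3, B2–B4, B2–B5, B4–B6, B5–B7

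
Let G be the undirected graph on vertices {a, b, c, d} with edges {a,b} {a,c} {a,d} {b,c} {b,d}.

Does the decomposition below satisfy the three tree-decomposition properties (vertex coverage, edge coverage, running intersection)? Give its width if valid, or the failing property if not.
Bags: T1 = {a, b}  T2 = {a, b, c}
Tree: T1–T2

No — vertex d appears in no bag.

A tree decomposition must satisfy three properties: every vertex lies in some bag; for every edge, both endpoints lie together in some bag; and for every vertex, the bags containing it form a connected subtree. Here vertex d appears in no bag, so the decomposition is invalid.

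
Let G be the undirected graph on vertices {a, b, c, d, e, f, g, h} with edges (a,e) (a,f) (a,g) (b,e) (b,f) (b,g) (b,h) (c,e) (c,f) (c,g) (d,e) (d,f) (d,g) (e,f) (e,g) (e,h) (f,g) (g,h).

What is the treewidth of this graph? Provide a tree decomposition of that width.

The largest bag has 4 vertices, giving width 3; this decomposition certifies tw(G) ≤ 3. On the other hand G contains the 4-clique {b, e, g, h}. A clique must lie in a single bag of any decomposition, so no decomposition can have width below 3. Hence tw(G) = 3 exactly.

Treewidth 3.
One such decomposition:
Bags: B1 = {b, e, g, h}  B2 = {b, e, f, g}  B3 = {d, e, f, g}  B4 = {a, e, f, g}  B5 = {c, e, f, g}
Tree: B1–B2, B2–B3, B3–B4, B4–B5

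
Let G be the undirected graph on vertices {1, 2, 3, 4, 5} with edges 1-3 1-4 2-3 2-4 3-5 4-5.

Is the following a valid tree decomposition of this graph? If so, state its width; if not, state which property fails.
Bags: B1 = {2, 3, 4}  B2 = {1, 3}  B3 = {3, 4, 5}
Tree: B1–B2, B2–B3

A tree decomposition must satisfy three properties: every vertex lies in some bag; for every edge, both endpoints lie together in some bag; and for every vertex, the bags containing it form a connected subtree. Here edge (4,1) lies in no bag, so the decomposition is invalid.

No — edge (4,1) lies in no bag.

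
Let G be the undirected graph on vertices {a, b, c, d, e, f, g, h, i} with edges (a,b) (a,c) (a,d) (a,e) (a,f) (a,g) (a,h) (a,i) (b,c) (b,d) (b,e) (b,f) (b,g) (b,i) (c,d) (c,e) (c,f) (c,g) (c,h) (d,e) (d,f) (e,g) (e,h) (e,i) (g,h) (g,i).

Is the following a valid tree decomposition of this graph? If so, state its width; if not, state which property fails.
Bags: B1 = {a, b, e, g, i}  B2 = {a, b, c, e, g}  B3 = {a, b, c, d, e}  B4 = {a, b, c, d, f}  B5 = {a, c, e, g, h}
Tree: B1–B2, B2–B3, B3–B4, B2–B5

Checking the three conditions: (i) the bags cover all of {a, b, c, d, e, f, g, h, i}; (ii) for each edge, some bag contains both endpoints; (iii) the bags containing any fixed vertex form a subtree. All hold, so the decomposition is valid with width 5 − 1 = 4.

Yes; width 4.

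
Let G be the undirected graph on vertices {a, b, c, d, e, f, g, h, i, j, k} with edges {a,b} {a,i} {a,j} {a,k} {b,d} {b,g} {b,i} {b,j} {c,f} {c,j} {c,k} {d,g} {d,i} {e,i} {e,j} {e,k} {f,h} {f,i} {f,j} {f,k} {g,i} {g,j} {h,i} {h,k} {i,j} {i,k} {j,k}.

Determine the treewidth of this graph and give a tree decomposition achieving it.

The largest bag has 4 vertices, giving width 3; this decomposition certifies tw(G) ≤ 3. On the other hand G contains the 4-clique {c, f, j, k}. A clique must lie in a single bag of any decomposition, so no decomposition can have width below 3. Hence tw(G) = 3 exactly.

Treewidth 3.
Bags: B1 = {a, b, i, j}  B2 = {a, i, j, k}  B3 = {f, i, j, k}  B4 = {b, g, i, j}  B5 = {e, i, j, k}  B6 = {b, d, g, i}  B7 = {c, f, j, k}  B8 = {f, h, i, k}
Tree: B1–B2, B2–B3, B1–B4, B3–B5, B4–B6, B3–B7, B3–B8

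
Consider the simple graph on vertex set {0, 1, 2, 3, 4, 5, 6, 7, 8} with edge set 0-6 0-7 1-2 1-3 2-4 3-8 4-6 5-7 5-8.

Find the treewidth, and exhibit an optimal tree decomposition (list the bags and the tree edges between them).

Each bag holds 3 vertices, so the decomposition has width 2, which upper-bounds the treewidth. The edges 1–2–4–6–0–7–5–8–3–1 form a cycle, so G is not a tree and its treewidth is at least 2. Hence tw(G) = 2 exactly.

Treewidth 2.
One optimal decomposition is:
Bags: B1 = {1, 2, 4}  B2 = {1, 4, 6}  B3 = {0, 1, 6}  B4 = {0, 1, 7}  B5 = {1, 5, 7}  B6 = {1, 5, 8}  B7 = {1, 3, 8}
Tree: B1–B2, B2–B3, B3–B4, B4–B5, B5–B6, B6–B7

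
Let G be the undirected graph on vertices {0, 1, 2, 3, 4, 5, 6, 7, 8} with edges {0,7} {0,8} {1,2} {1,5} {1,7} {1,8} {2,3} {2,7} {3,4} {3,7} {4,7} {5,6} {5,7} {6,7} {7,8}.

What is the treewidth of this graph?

2

A width-2 tree decomposition is:
Bags: B1 = {1, 5, 7}  B2 = {1, 2, 7}  B3 = {2, 3, 7}  B4 = {1, 7, 8}  B5 = {0, 7, 8}  B6 = {3, 4, 7}  B7 = {5, 6, 7}
Tree: B1–B2, B2–B3, B1–B4, B4–B5, B3–B6, B1–B7
The largest bag has 3 vertices, giving width 2; this decomposition certifies tw(G) ≤ 2. On the other hand G contains the 3-clique {0, 7, 8}. A clique must lie in a single bag of any decomposition, so no decomposition can have width below 2. Therefore the treewidth is 2.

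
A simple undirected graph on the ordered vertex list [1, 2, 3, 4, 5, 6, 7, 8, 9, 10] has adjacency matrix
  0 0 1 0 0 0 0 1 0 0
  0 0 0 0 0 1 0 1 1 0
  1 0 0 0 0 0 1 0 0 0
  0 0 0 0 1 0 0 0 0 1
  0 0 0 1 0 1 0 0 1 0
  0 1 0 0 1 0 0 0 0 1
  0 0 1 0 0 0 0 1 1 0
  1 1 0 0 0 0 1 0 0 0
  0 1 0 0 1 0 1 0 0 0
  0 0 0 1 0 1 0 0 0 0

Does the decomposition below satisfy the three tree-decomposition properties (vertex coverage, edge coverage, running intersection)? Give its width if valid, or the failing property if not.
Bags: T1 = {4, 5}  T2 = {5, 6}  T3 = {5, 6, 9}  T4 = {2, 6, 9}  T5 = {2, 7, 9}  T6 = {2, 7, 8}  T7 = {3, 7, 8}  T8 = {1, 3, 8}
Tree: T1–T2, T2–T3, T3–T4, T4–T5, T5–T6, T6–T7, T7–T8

No — vertex 10 appears in no bag.

A tree decomposition must satisfy three properties: every vertex lies in some bag; for every edge, both endpoints lie together in some bag; and for every vertex, the bags containing it form a connected subtree. Here vertex 10 appears in no bag, so the decomposition is invalid.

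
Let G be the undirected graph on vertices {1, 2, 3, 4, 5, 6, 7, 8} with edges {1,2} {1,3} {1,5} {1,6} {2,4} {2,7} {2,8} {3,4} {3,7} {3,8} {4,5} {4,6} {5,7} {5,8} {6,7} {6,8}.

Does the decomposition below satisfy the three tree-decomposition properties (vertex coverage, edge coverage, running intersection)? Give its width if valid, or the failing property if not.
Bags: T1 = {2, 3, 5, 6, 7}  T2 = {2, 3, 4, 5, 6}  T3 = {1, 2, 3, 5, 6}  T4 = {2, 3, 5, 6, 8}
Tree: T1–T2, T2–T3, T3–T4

Every vertex of G appears in some bag (union = {1, 2, 3, 4, 5, 6, 7, 8}); every edge is covered by a bag; and for each vertex v the set of bags containing v is connected in the bag tree. The decomposition is therefore valid. The largest bag has 5 vertices, so the width is 4.

Yes; width 4.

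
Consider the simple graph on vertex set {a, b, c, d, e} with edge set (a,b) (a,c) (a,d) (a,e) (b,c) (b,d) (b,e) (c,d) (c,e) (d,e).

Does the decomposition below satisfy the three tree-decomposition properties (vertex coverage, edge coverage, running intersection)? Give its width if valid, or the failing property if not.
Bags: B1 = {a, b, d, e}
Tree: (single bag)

No — vertex c appears in no bag.

A tree decomposition must satisfy three properties: every vertex lies in some bag; for every edge, both endpoints lie together in some bag; and for every vertex, the bags containing it form a connected subtree. Here vertex c appears in no bag, so the decomposition is invalid.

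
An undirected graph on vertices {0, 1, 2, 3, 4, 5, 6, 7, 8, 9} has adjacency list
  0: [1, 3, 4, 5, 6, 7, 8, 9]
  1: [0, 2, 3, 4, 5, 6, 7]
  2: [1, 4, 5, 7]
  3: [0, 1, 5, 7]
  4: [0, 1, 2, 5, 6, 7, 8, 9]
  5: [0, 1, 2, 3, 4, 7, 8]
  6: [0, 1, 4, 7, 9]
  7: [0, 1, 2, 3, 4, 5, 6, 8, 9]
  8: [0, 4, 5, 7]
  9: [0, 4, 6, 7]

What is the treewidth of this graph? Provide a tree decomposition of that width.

Treewidth 4.
Bags: B1 = {0, 1, 4, 5, 7}  B2 = {0, 1, 4, 6, 7}  B3 = {0, 1, 3, 5, 7}  B4 = {0, 4, 5, 7, 8}  B5 = {0, 4, 6, 7, 9}  B6 = {1, 2, 4, 5, 7}
Tree: B1–B2, B1–B3, B1–B4, B2–B5, B1–B6

Every bag has size at most 5, so the width is 5 − 1 = 4 and tw(G) ≤ 4. Conversely, {0, 1, 3, 5, 7} is a clique of size 5, and the vertices of any clique must share a bag in every tree decomposition; so some bag has ≥ 5 vertices and tw(G) ≥ 4. Combining the bounds, tw(G) = 4.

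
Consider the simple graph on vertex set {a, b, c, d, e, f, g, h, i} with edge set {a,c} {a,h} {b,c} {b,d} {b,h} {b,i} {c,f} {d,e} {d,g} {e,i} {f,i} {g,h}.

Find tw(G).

A width-3 tree decomposition is:
Bags: B1 = {a, c, f, i}  B2 = {a, b, c, i}  B3 = {a, b, h, i}  B4 = {b, e, h, i}  B5 = {b, d, e, h}  B6 = {d, e, g, h}
Tree: B1–B2, B2–B3, B3–B4, B4–B5, B5–B6
The largest bag has 4 vertices, giving width 3; this decomposition certifies tw(G) ≤ 3. For the lower bound: the 4 vertex sets {a,c,f}, {i}, {b}, {d,e,g,h} are disjoint, each induces a connected subgraph, and every pair is joined by at least one edge of G. Contracting each set to a single vertex therefore yields K_{4} as a minor, and since treewidth is minor-monotone, tw(G) ≥ tw(K_{4}) = 3. Combining the bounds, tw(G) = 3.

3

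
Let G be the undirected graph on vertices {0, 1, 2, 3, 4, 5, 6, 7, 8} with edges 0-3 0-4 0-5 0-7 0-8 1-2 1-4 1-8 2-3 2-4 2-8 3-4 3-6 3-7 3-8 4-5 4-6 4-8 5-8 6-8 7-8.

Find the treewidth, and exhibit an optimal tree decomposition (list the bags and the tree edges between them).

Each bag holds 4 vertices, so the decomposition has width 3, which upper-bounds the treewidth. For the lower bound, the 4 vertices {1, 2, 4, 8} are pairwise adjacent, and any tree decomposition puts a clique entirely inside one bag — forcing width ≥ 3. Hence tw(G) = 3 exactly.

Treewidth 3.
One such decomposition:
Bags: B1 = {0, 4, 5, 8}  B2 = {0, 3, 4, 8}  B3 = {2, 3, 4, 8}  B4 = {0, 3, 7, 8}  B5 = {3, 4, 6, 8}  B6 = {1, 2, 4, 8}
Tree: B1–B2, B2–B3, B2–B4, B3–B5, B3–B6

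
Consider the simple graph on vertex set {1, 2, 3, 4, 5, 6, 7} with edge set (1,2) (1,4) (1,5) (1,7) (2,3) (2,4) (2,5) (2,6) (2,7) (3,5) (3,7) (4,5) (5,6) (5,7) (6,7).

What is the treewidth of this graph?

A width-3 tree decomposition is:
Bags: B1 = {2, 5, 6, 7}  B2 = {1, 2, 5, 7}  B3 = {1, 2, 4, 5}  B4 = {2, 3, 5, 7}
Tree: B1–B2, B2–B3, B1–B4
Every bag has size at most 4, so the width is 4 − 1 = 3 and tw(G) ≤ 3. For the lower bound, the 4 vertices {1, 2, 4, 5} are pairwise adjacent, and any tree decomposition puts a clique entirely inside one bag — forcing width ≥ 3. Hence tw(G) = 3 exactly.

3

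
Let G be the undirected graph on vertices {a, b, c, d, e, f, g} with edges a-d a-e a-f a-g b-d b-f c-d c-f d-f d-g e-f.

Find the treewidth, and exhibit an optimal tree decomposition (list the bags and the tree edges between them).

The largest bag has 3 vertices, giving width 2; this decomposition certifies tw(G) ≤ 2. Conversely, {a, d, g} is a clique of size 3, and the vertices of any clique must share a bag in every tree decomposition; so some bag has ≥ 3 vertices and tw(G) ≥ 2. Therefore the treewidth is 2.

Treewidth 2.
One such decomposition:
Bags: B1 = {c, d, f}  B2 = {a, d, f}  B3 = {a, e, f}  B4 = {a, d, g}  B5 = {b, d, f}
Tree: B1–B2, B2–B3, B2–B4, B1–B5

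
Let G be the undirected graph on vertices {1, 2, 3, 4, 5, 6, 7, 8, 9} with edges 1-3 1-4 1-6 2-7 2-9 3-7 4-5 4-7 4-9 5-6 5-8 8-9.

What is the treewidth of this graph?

A width-3 tree decomposition is:
Bags: B1 = {1, 2, 3, 7}  B2 = {1, 2, 4, 7}  B3 = {1, 2, 4, 9}  B4 = {1, 4, 6, 9}  B5 = {4, 5, 6, 9}  B6 = {5, 6, 8, 9}
Tree: B1–B2, B2–B3, B3–B4, B4–B5, B5–B6
The largest bag has 4 vertices, giving width 3; this decomposition certifies tw(G) ≤ 3. For the lower bound: the 4 vertex sets {2,3,7}, {1}, {4}, {5,6,8,9} are disjoint, each induces a connected subgraph, and every pair is joined by at least one edge of G. Contracting each set to a single vertex therefore yields K_{4} as a minor, and since treewidth is minor-monotone, tw(G) ≥ tw(K_{4}) = 3. Therefore the treewidth is 3.

3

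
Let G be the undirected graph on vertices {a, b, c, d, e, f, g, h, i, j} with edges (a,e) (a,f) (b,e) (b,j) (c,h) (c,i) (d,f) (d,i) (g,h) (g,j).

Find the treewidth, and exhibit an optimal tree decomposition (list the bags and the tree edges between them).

Every bag has size at most 3, so the width is 3 − 1 = 2 and tw(G) ≤ 2. The edges h–c–i–d–f–a–e–b–j–g–h form a cycle, so G is not a tree and its treewidth is at least 2. Combining the bounds, tw(G) = 2.

Treewidth 2.
One optimal decomposition is:
Bags: B1 = {c, h, i}  B2 = {d, h, i}  B3 = {d, f, h}  B4 = {a, f, h}  B5 = {a, e, h}  B6 = {b, e, h}  B7 = {b, h, j}  B8 = {g, h, j}
Tree: B1–B2, B2–B3, B3–B4, B4–B5, B5–B6, B6–B7, B7–B8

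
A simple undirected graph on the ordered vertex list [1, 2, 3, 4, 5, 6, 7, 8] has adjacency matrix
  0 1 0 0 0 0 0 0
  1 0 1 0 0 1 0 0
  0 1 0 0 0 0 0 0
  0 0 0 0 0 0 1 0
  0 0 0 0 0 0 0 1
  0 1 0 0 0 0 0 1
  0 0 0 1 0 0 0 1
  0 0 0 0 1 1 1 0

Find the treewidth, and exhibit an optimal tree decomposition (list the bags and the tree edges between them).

Treewidth 1.
Bags: B1 = {2, 6}  B2 = {2, 3}  B3 = {6, 8}  B4 = {7, 8}  B5 = {1, 2}  B6 = {5, 8}  B7 = {4, 7}
Tree: B1–B2, B1–B3, B3–B4, B2–B5, B4–B6, B4–B7

Each bag holds 2 vertices, so the decomposition has width 1, which upper-bounds the treewidth. Since G has at least one edge (e.g. 2–6), it is not an edgeless graph, so tw(G) ≥ 1. Combining the bounds, tw(G) = 1.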